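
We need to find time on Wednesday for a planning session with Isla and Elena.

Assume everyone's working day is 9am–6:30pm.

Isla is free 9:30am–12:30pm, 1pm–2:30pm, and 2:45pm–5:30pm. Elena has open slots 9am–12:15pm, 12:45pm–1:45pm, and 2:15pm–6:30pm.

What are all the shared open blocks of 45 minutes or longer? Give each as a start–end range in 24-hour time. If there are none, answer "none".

Isla ∩ Elena: 09:30–12:15, 13:00–13:45, 14:15–14:30, 14:45–17:30.
Windows ≥ 45 min: 09:30–12:15, 13:00–13:45, 14:45–17:30.

09:30–12:15, 13:00–13:45, 14:45–17:30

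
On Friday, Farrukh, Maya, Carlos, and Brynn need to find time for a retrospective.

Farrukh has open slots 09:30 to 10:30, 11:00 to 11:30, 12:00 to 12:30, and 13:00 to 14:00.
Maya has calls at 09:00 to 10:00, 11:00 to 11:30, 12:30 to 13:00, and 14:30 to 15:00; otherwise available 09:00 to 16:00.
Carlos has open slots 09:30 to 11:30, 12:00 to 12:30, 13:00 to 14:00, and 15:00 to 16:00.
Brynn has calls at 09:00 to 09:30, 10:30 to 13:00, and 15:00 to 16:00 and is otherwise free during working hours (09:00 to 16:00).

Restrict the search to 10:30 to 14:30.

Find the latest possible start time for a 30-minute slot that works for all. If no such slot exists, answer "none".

Maya free within 09:00–16:00: 10:00–11:00, 11:30–12:30, 13:00–14:30, 15:00–16:00.
Brynn free within 09:00–16:00: 09:30–10:30, 13:00–15:00.
Farrukh ∩ Maya: 10:00–10:30, 12:00–12:30, 13:00–14:00.
Farrukh ∩ Maya ∩ Carlos: 10:00–10:30, 12:00–12:30, 13:00–14:00.
Farrukh ∩ Maya ∩ Carlos ∩ Brynn: 10:00–10:30, 13:00–14:00.
Restricted to 10:30–14:30: 13:00–14:00.
Windows ≥ 30 min: 13:00–14:00.
Latest start in the last window 13:00–14:00 is 14:00 − 30 min = 13:30.

13:30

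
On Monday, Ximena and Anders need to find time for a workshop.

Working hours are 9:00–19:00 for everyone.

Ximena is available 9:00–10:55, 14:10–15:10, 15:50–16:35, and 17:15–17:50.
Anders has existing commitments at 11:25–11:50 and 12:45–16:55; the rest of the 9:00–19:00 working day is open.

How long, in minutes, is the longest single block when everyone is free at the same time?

115 minutes

Anders free within 09:00–19:00: 09:00–11:25, 11:50–12:45, 16:55–19:00.
Ximena ∩ Anders: 09:00–10:55, 17:15–17:50.
Common window lengths: 115, 35 min; longest is 115.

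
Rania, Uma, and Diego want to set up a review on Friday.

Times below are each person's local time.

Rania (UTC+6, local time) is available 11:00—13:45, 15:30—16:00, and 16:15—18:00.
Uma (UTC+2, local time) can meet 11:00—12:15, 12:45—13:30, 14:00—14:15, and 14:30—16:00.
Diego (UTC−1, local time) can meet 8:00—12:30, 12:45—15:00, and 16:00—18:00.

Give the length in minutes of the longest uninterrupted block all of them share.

Rania → UTC: 05:00–07:45, 09:30–10:00, 10:15–12:00.
Uma → UTC: 09:00–10:15, 10:45–11:30, 12:00–12:15, 12:30–14:00.
Diego → UTC: 09:00–13:30, 13:45–16:00, 17:00–19:00.
Rania ∩ Uma: 09:30–10:00, 10:45–11:30.
Rania ∩ Uma ∩ Diego: 09:30–10:00, 10:45–11:30.
Common window lengths: 30, 45 min; longest is 45.

45 minutes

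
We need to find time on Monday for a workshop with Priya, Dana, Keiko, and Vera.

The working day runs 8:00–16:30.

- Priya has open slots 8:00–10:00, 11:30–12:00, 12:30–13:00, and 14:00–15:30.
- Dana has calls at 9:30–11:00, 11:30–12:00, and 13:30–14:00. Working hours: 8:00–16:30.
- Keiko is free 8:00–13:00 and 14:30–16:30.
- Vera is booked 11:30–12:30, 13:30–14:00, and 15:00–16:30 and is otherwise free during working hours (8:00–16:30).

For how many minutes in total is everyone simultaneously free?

150 minutes

Dana free within 08:00–16:30: 08:00–09:30, 11:00–11:30, 12:00–13:30, 14:00–16:30.
Vera free within 08:00–16:30: 08:00–11:30, 12:30–13:30, 14:00–15:00.
Priya ∩ Dana: 08:00–09:30, 12:30–13:00, 14:00–15:30.
Priya ∩ Dana ∩ Keiko: 08:00–09:30, 12:30–13:00, 14:30–15:30.
Priya ∩ Dana ∩ Keiko ∩ Vera: 08:00–09:30, 12:30–13:00, 14:30–15:00.
Total common minutes: 90 + 30 + 30 = 150.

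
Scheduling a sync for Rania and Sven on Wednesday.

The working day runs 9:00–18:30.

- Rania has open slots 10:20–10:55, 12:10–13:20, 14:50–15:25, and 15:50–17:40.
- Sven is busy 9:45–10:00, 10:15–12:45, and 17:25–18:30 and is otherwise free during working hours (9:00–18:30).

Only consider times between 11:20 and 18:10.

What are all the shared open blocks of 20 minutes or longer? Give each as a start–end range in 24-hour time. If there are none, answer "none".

Sven free within 09:00–18:30: 09:00–09:45, 10:00–10:15, 12:45–17:25.
Rania ∩ Sven: 12:45–13:20, 14:50–15:25, 15:50–17:25.
Restricted to 11:20–18:10: 12:45–13:20, 14:50–15:25, 15:50–17:25.
Windows ≥ 20 min: 12:45–13:20, 14:50–15:25, 15:50–17:25.

12:45–13:20, 14:50–15:25, 15:50–17:25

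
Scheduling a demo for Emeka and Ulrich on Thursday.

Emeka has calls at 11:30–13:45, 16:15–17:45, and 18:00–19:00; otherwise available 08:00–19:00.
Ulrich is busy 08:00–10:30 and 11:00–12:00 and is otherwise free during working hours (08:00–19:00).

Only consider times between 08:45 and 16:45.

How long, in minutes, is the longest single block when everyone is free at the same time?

150 minutes

Emeka free within 08:00–19:00: 08:00–11:30, 13:45–16:15, 17:45–18:00.
Ulrich free within 08:00–19:00: 10:30–11:00, 12:00–19:00.
Emeka ∩ Ulrich: 10:30–11:00, 13:45–16:15, 17:45–18:00.
Restricted to 08:45–16:45: 10:30–11:00, 13:45–16:15.
Common window lengths: 30, 150 min; longest is 150.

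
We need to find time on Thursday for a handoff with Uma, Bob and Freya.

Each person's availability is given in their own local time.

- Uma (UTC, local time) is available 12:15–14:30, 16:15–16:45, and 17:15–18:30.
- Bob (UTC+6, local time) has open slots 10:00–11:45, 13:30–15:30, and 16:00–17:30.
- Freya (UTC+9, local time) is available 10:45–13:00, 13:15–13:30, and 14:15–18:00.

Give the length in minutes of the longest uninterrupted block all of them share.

0 minutes

Uma → UTC: 12:15–14:30, 16:15–16:45, 17:15–18:30.
Bob → UTC: 04:00–05:45, 07:30–09:30, 10:00–11:30.
Freya → UTC: 01:45–04:00, 04:15–04:30, 05:15–09:00.
Uma ∩ Bob: (none).
Uma ∩ Bob ∩ Freya: (none).
No common window.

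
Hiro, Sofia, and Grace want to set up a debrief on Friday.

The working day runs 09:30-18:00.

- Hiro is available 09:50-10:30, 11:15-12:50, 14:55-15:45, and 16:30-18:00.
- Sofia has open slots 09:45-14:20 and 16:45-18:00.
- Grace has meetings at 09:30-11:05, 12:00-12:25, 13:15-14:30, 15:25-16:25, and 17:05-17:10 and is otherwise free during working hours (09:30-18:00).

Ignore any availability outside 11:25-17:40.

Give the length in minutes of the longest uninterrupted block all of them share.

35 minutes

Grace free within 09:30–18:00: 11:05–12:00, 12:25–13:15, 14:30–15:25, 16:25–17:05, 17:10–18:00.
Hiro ∩ Sofia: 09:50–10:30, 11:15–12:50, 16:45–18:00.
Hiro ∩ Sofia ∩ Grace: 11:15–12:00, 12:25–12:50, 16:45–17:05, 17:10–18:00.
Restricted to 11:25–17:40: 11:25–12:00, 12:25–12:50, 16:45–17:05, 17:10–17:40.
Common window lengths: 35, 25, 20, 30 min; longest is 35.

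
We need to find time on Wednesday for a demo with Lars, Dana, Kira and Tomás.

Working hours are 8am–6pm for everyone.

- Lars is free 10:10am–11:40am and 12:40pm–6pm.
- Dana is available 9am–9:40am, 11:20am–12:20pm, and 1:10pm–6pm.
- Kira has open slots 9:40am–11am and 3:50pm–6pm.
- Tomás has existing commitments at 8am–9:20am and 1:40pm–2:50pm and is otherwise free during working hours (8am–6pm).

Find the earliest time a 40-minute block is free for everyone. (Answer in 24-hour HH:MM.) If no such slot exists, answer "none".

15:50

Tomás free within 08:00–18:00: 09:20–13:40, 14:50–18:00.
Lars ∩ Dana: 11:20–11:40, 13:10–18:00.
Lars ∩ Dana ∩ Kira: 15:50–18:00.
Lars ∩ Dana ∩ Kira ∩ Tomás: 15:50–18:00.
Windows ≥ 40 min: 15:50–18:00.
Earliest such window starts at 15:50.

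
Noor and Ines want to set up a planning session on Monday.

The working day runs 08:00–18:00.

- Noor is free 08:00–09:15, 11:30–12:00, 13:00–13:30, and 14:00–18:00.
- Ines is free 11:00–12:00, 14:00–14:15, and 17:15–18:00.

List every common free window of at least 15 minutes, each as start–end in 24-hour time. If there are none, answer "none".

11:30–12:00, 14:00–14:15, 17:15–18:00

Noor ∩ Ines: 11:30–12:00, 14:00–14:15, 17:15–18:00.
Windows ≥ 15 min: 11:30–12:00, 14:00–14:15, 17:15–18:00.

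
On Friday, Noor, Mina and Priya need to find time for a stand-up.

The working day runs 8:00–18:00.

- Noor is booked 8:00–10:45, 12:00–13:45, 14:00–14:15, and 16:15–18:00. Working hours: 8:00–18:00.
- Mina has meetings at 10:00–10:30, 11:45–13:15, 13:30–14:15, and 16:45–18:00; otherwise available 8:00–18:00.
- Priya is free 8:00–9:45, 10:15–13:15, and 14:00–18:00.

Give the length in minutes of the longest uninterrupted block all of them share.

Noor free within 08:00–18:00: 10:45–12:00, 13:45–14:00, 14:15–16:15.
Mina free within 08:00–18:00: 08:00–10:00, 10:30–11:45, 13:15–13:30, 14:15–16:45.
Noor ∩ Mina: 10:45–11:45, 14:15–16:15.
Noor ∩ Mina ∩ Priya: 10:45–11:45, 14:15–16:15.
Common window lengths: 60, 120 min; longest is 120.

120 minutes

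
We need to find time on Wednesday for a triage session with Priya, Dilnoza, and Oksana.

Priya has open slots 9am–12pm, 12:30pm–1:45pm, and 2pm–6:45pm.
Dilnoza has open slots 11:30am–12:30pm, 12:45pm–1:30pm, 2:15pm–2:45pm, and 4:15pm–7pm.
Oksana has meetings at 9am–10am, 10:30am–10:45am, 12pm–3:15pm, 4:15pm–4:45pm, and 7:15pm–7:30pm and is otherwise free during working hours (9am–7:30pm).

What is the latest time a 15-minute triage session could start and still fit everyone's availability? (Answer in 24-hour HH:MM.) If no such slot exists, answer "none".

Oksana free within 09:00–19:30: 10:00–10:30, 10:45–12:00, 15:15–16:15, 16:45–19:15.
Priya ∩ Dilnoza: 11:30–12:00, 12:45–13:30, 14:15–14:45, 16:15–18:45.
Priya ∩ Dilnoza ∩ Oksana: 11:30–12:00, 16:45–18:45.
Windows ≥ 15 min: 11:30–12:00, 16:45–18:45.
Latest start in the last window 16:45–18:45 is 18:45 − 15 min = 18:30.

18:30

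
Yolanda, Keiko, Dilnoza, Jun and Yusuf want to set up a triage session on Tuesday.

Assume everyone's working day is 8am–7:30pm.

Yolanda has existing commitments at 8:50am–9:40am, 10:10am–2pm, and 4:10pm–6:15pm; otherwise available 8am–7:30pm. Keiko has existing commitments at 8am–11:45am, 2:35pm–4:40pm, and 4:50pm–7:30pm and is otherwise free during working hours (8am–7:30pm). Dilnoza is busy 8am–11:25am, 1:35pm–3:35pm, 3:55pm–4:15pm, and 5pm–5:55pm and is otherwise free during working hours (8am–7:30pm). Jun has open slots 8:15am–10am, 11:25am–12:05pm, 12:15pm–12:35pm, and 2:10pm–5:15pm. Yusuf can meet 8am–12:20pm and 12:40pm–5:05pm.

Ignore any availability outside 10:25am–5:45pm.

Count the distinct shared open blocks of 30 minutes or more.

Yolanda free within 08:00–19:30: 08:00–08:50, 09:40–10:10, 14:00–16:10, 18:15–19:30.
Keiko free within 08:00–19:30: 11:45–14:35, 16:40–16:50.
Dilnoza free within 08:00–19:30: 11:25–13:35, 15:35–15:55, 16:15–17:00, 17:55–19:30.
Yolanda ∩ Keiko: 14:00–14:35.
Yolanda ∩ Keiko ∩ Dilnoza: (none).
Yolanda ∩ Keiko ∩ Dilnoza ∩ Jun: (none).
Yolanda ∩ Keiko ∩ Dilnoza ∩ Jun ∩ Yusuf: (none).
Restricted to 10:25–17:45: (none).
Windows ≥ 30 min: (none).
That's 0 windows.

0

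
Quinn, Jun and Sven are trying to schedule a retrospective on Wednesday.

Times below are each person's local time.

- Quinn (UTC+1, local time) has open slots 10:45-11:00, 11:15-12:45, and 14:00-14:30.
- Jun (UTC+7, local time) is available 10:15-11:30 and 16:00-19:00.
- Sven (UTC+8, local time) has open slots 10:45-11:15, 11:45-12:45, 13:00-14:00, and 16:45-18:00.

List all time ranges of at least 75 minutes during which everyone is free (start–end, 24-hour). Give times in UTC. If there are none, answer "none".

none

Quinn → UTC: 09:45–10:00, 10:15–11:45, 13:00–13:30.
Jun → UTC: 03:15–04:30, 09:00–12:00.
Sven → UTC: 02:45–03:15, 03:45–04:45, 05:00–06:00, 08:45–10:00.
Quinn ∩ Jun: 09:45–10:00, 10:15–11:45.
Quinn ∩ Jun ∩ Sven: 09:45–10:00.
Windows ≥ 75 min: (none).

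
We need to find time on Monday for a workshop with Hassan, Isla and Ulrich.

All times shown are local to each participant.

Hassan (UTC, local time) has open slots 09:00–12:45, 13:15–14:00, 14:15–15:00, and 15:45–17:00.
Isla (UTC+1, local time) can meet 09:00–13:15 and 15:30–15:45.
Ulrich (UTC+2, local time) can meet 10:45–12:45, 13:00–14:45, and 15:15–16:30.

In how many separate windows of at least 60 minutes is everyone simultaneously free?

Hassan → UTC: 09:00–12:45, 13:15–14:00, 14:15–15:00, 15:45–17:00.
Isla → UTC: 08:00–12:15, 14:30–14:45.
Ulrich → UTC: 08:45–10:45, 11:00–12:45, 13:15–14:30.
Hassan ∩ Isla: 09:00–12:15, 14:30–14:45.
Hassan ∩ Isla ∩ Ulrich: 09:00–10:45, 11:00–12:15.
Windows ≥ 60 min: 09:00–10:45, 11:00–12:15.
That's 2 windows.

2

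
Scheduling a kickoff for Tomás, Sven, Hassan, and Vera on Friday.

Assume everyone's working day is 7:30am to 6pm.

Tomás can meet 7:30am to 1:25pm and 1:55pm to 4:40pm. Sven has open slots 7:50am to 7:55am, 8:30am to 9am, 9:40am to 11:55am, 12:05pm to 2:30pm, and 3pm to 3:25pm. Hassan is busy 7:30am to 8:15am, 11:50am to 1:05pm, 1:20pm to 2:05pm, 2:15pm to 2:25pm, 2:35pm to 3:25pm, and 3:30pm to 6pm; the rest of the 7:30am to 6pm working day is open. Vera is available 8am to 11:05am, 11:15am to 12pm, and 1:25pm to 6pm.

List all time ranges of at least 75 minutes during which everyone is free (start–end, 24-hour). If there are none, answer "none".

Hassan free within 07:30–18:00: 08:15–11:50, 13:05–13:20, 14:05–14:15, 14:25–14:35, 15:25–15:30.
Tomás ∩ Sven: 07:50–07:55, 08:30–09:00, 09:40–11:55, 12:05–13:25, 13:55–14:30, 15:00–15:25.
Tomás ∩ Sven ∩ Hassan: 08:30–09:00, 09:40–11:50, 13:05–13:20, 14:05–14:15, 14:25–14:30.
Tomás ∩ Sven ∩ Hassan ∩ Vera: 08:30–09:00, 09:40–11:05, 11:15–11:50, 14:05–14:15, 14:25–14:30.
Windows ≥ 75 min: 09:40–11:05.

09:40–11:05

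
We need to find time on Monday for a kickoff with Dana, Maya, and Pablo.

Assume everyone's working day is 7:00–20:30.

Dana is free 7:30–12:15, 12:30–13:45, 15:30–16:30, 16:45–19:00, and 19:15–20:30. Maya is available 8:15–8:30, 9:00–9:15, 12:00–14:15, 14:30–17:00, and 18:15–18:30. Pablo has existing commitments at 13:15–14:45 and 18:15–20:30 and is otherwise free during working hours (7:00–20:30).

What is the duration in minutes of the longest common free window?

Pablo free within 07:00–20:30: 07:00–13:15, 14:45–18:15.
Dana ∩ Maya: 08:15–08:30, 09:00–09:15, 12:00–12:15, 12:30–13:45, 15:30–16:30, 16:45–17:00, 18:15–18:30.
Dana ∩ Maya ∩ Pablo: 08:15–08:30, 09:00–09:15, 12:00–12:15, 12:30–13:15, 15:30–16:30, 16:45–17:00.
Common window lengths: 15, 15, 15, 45, 60, 15 min; longest is 60.

60 minutes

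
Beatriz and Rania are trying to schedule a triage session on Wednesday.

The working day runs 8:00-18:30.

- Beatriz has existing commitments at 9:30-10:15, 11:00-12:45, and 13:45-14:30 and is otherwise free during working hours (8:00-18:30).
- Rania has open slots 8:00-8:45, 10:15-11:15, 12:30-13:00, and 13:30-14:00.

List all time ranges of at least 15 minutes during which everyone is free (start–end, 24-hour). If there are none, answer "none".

Beatriz free within 08:00–18:30: 08:00–09:30, 10:15–11:00, 12:45–13:45, 14:30–18:30.
Beatriz ∩ Rania: 08:00–08:45, 10:15–11:00, 12:45–13:00, 13:30–13:45.
Windows ≥ 15 min: 08:00–08:45, 10:15–11:00, 12:45–13:00, 13:30–13:45.

08:00–08:45, 10:15–11:00, 12:45–13:00, 13:30–13:45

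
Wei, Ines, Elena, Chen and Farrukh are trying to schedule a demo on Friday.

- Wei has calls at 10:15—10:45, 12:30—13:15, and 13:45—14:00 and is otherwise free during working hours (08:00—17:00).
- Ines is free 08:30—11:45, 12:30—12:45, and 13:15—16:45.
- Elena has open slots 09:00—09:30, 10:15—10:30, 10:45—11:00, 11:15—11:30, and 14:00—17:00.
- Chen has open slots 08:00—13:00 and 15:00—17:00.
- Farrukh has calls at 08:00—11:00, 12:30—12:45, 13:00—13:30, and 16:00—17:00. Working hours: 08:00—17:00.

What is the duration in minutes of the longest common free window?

Wei free within 08:00–17:00: 08:00–10:15, 10:45–12:30, 13:15–13:45, 14:00–17:00.
Farrukh free within 08:00–17:00: 11:00–12:30, 12:45–13:00, 13:30–16:00.
Wei ∩ Ines: 08:30–10:15, 10:45–11:45, 13:15–13:45, 14:00–16:45.
Wei ∩ Ines ∩ Elena: 09:00–09:30, 10:45–11:00, 11:15–11:30, 14:00–16:45.
Wei ∩ Ines ∩ Elena ∩ Chen: 09:00–09:30, 10:45–11:00, 11:15–11:30, 15:00–16:45.
Wei ∩ Ines ∩ Elena ∩ Chen ∩ Farrukh: 11:15–11:30, 15:00–16:00.
Common window lengths: 15, 60 min; longest is 60.

60 minutes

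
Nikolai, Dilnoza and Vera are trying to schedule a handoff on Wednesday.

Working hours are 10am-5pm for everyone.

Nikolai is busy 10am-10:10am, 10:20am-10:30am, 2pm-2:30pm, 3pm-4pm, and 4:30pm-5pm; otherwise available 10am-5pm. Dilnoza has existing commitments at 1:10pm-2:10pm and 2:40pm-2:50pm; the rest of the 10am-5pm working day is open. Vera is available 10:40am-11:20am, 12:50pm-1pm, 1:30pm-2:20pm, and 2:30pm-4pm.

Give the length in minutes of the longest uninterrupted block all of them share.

40 minutes

Nikolai free within 10:00–17:00: 10:10–10:20, 10:30–14:00, 14:30–15:00, 16:00–16:30.
Dilnoza free within 10:00–17:00: 10:00–13:10, 14:10–14:40, 14:50–17:00.
Nikolai ∩ Dilnoza: 10:10–10:20, 10:30–13:10, 14:30–14:40, 14:50–15:00, 16:00–16:30.
Nikolai ∩ Dilnoza ∩ Vera: 10:40–11:20, 12:50–13:00, 14:30–14:40, 14:50–15:00.
Common window lengths: 40, 10, 10, 10 min; longest is 40.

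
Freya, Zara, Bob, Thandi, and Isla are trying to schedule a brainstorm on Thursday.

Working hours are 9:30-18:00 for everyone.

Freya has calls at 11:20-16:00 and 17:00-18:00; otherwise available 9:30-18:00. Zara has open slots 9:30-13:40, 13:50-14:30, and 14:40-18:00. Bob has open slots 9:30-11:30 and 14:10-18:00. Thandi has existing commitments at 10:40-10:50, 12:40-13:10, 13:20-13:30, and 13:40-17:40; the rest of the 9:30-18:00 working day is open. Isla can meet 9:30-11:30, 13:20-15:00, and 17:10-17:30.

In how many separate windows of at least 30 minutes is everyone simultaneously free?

Freya free within 09:30–18:00: 09:30–11:20, 16:00–17:00.
Thandi free within 09:30–18:00: 09:30–10:40, 10:50–12:40, 13:10–13:20, 13:30–13:40, 17:40–18:00.
Freya ∩ Zara: 09:30–11:20, 16:00–17:00.
Freya ∩ Zara ∩ Bob: 09:30–11:20, 16:00–17:00.
Freya ∩ Zara ∩ Bob ∩ Thandi: 09:30–10:40, 10:50–11:20.
Freya ∩ Zara ∩ Bob ∩ Thandi ∩ Isla: 09:30–10:40, 10:50–11:20.
Windows ≥ 30 min: 09:30–10:40, 10:50–11:20.
That's 2 windows.

2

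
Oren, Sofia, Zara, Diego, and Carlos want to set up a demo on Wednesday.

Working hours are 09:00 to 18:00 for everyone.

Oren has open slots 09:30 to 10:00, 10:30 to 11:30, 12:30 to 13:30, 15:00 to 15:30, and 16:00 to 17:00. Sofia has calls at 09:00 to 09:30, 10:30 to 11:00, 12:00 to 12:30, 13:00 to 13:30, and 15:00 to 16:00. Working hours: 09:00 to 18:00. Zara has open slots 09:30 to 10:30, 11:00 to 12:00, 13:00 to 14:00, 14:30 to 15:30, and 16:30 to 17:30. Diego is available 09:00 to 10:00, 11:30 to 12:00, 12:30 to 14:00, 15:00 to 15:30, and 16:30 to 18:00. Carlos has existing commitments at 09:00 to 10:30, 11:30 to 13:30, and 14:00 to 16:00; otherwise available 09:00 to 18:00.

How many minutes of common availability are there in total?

Sofia free within 09:00–18:00: 09:30–10:30, 11:00–12:00, 12:30–13:00, 13:30–15:00, 16:00–18:00.
Carlos free within 09:00–18:00: 10:30–11:30, 13:30–14:00, 16:00–18:00.
Oren ∩ Sofia: 09:30–10:00, 11:00–11:30, 12:30–13:00, 16:00–17:00.
Oren ∩ Sofia ∩ Zara: 09:30–10:00, 11:00–11:30, 16:30–17:00.
Oren ∩ Sofia ∩ Zara ∩ Diego: 09:30–10:00, 16:30–17:00.
Oren ∩ Sofia ∩ Zara ∩ Diego ∩ Carlos: 16:30–17:00.
Total common minutes: 30.

30 minutes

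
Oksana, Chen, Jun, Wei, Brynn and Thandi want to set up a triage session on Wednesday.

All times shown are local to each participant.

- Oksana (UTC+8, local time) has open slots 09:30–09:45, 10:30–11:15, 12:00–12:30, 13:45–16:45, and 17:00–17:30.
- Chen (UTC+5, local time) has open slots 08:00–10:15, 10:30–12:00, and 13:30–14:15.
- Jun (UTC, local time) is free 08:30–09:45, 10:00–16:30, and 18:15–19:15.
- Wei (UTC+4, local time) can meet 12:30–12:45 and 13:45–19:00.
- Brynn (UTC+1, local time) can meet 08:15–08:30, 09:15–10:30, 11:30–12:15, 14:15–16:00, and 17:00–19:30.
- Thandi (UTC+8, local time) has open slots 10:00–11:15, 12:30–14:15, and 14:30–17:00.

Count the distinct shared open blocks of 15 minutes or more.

1

Oksana → UTC: 01:30–01:45, 02:30–03:15, 04:00–04:30, 05:45–08:45, 09:00–09:30.
Chen → UTC: 03:00–05:15, 05:30–07:00, 08:30–09:15.
Jun → UTC: 08:30–09:45, 10:00–16:30, 18:15–19:15.
Wei → UTC: 08:30–08:45, 09:45–15:00.
Brynn → UTC: 07:15–07:30, 08:15–09:30, 10:30–11:15, 13:15–15:00, 16:00–18:30.
Thandi → UTC: 02:00–03:15, 04:30–06:15, 06:30–09:00.
Oksana ∩ Chen: 03:00–03:15, 04:00–04:30, 05:45–07:00, 08:30–08:45, 09:00–09:15.
Oksana ∩ Chen ∩ Jun: 08:30–08:45, 09:00–09:15.
Oksana ∩ Chen ∩ Jun ∩ Wei: 08:30–08:45.
Oksana ∩ Chen ∩ Jun ∩ Wei ∩ Brynn: 08:30–08:45.
Oksana ∩ Chen ∩ Jun ∩ Wei ∩ Brynn ∩ Thandi: 08:30–08:45.
Windows ≥ 15 min: 08:30–08:45.
That's 1 window.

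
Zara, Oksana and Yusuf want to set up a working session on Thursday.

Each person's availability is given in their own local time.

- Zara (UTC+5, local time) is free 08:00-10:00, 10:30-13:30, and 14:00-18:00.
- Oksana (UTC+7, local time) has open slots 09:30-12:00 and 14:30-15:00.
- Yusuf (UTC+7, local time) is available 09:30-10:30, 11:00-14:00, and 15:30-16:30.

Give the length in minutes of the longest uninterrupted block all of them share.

60 minutes

Zara → UTC: 03:00–05:00, 05:30–08:30, 09:00–13:00.
Oksana → UTC: 02:30–05:00, 07:30–08:00.
Yusuf → UTC: 02:30–03:30, 04:00–07:00, 08:30–09:30.
Zara ∩ Oksana: 03:00–05:00, 07:30–08:00.
Zara ∩ Oksana ∩ Yusuf: 03:00–03:30, 04:00–05:00.
Common window lengths: 30, 60 min; longest is 60.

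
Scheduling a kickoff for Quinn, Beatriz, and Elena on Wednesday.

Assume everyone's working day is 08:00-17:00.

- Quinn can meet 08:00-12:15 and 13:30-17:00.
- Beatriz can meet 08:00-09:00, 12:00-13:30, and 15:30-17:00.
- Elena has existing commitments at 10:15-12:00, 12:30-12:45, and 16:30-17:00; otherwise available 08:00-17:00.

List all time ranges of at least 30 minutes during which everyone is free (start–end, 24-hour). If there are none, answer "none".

Elena free within 08:00–17:00: 08:00–10:15, 12:00–12:30, 12:45–16:30.
Quinn ∩ Beatriz: 08:00–09:00, 12:00–12:15, 15:30–17:00.
Quinn ∩ Beatriz ∩ Elena: 08:00–09:00, 12:00–12:15, 15:30–16:30.
Windows ≥ 30 min: 08:00–09:00, 15:30–16:30.

08:00–09:00, 15:30–16:30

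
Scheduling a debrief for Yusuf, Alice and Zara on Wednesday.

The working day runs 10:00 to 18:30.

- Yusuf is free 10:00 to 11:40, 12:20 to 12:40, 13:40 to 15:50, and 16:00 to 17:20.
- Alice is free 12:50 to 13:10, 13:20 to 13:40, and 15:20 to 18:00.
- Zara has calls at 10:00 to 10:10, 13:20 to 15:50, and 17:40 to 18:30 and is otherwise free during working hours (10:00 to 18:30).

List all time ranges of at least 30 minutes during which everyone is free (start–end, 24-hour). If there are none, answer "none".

Zara free within 10:00–18:30: 10:10–13:20, 15:50–17:40.
Yusuf ∩ Alice: 15:20–15:50, 16:00–17:20.
Yusuf ∩ Alice ∩ Zara: 16:00–17:20.
Windows ≥ 30 min: 16:00–17:20.

16:00–17:20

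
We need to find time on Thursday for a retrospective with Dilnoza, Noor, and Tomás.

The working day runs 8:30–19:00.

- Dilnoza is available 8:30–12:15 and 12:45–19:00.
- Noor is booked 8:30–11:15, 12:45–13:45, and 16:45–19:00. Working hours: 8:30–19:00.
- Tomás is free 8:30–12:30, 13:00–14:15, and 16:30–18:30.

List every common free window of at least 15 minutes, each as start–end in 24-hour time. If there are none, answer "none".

11:15–12:15, 13:45–14:15, 16:30–16:45

Noor free within 08:30–19:00: 11:15–12:45, 13:45–16:45.
Dilnoza ∩ Noor: 11:15–12:15, 13:45–16:45.
Dilnoza ∩ Noor ∩ Tomás: 11:15–12:15, 13:45–14:15, 16:30–16:45.
Windows ≥ 15 min: 11:15–12:15, 13:45–14:15, 16:30–16:45.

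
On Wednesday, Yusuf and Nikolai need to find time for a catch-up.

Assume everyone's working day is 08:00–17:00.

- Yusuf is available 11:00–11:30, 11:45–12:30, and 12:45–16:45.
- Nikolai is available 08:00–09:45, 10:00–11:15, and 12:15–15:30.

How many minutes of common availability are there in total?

Yusuf ∩ Nikolai: 11:00–11:15, 12:15–12:30, 12:45–15:30.
Total common minutes: 15 + 15 + 165 = 195.

195 minutes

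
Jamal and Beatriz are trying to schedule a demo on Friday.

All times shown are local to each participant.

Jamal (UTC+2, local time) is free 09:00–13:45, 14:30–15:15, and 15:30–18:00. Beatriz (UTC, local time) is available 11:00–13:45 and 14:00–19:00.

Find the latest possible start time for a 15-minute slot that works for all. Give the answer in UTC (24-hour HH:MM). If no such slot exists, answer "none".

Jamal → UTC: 07:00–11:45, 12:30–13:15, 13:30–16:00.
Beatriz → UTC: 11:00–13:45, 14:00–19:00.
Jamal ∩ Beatriz: 11:00–11:45, 12:30–13:15, 13:30–13:45, 14:00–16:00.
Windows ≥ 15 min: 11:00–11:45, 12:30–13:15, 13:30–13:45, 14:00–16:00.
Latest start in the last window 14:00–16:00 is 16:00 − 15 min = 15:45.

15:45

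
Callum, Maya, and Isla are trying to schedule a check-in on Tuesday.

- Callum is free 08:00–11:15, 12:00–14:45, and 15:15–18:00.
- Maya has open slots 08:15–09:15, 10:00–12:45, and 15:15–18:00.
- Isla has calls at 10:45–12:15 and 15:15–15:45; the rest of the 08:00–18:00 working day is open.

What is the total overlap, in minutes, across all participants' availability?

Isla free within 08:00–18:00: 08:00–10:45, 12:15–15:15, 15:45–18:00.
Callum ∩ Maya: 08:15–09:15, 10:00–11:15, 12:00–12:45, 15:15–18:00.
Callum ∩ Maya ∩ Isla: 08:15–09:15, 10:00–10:45, 12:15–12:45, 15:45–18:00.
Total common minutes: 60 + 45 + 30 + 135 = 270.

270 minutes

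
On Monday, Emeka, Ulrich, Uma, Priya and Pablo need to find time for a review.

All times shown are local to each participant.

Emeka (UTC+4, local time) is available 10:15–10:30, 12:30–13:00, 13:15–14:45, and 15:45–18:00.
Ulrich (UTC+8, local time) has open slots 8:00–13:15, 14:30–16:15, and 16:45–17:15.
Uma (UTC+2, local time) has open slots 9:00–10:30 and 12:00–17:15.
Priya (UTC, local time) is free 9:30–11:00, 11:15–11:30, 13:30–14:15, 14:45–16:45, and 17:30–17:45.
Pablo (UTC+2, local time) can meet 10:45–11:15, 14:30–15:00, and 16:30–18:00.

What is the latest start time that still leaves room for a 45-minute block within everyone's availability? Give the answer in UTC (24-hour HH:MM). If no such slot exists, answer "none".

Emeka → UTC: 06:15–06:30, 08:30–09:00, 09:15–10:45, 11:45–14:00.
Ulrich → UTC: 00:00–05:15, 06:30–08:15, 08:45–09:15.
Uma → UTC: 07:00–08:30, 10:00–15:15.
Priya → UTC: 09:30–11:00, 11:15–11:30, 13:30–14:15, 14:45–16:45, 17:30–17:45.
Pablo → UTC: 08:45–09:15, 12:30–13:00, 14:30–16:00.
Emeka ∩ Ulrich: 08:45–09:00.
Emeka ∩ Ulrich ∩ Uma: (none).
Emeka ∩ Ulrich ∩ Uma ∩ Priya: (none).
Emeka ∩ Ulrich ∩ Uma ∩ Priya ∩ Pablo: (none).
Windows ≥ 45 min: (none).

none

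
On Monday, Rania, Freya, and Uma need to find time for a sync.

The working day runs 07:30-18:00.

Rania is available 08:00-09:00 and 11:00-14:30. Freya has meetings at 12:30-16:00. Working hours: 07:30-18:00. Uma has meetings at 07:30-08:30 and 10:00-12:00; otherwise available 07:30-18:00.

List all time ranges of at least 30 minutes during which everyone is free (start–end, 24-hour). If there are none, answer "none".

Freya free within 07:30–18:00: 07:30–12:30, 16:00–18:00.
Uma free within 07:30–18:00: 08:30–10:00, 12:00–18:00.
Rania ∩ Freya: 08:00–09:00, 11:00–12:30.
Rania ∩ Freya ∩ Uma: 08:30–09:00, 12:00–12:30.
Windows ≥ 30 min: 08:30–09:00, 12:00–12:30.

08:30–09:00, 12:00–12:30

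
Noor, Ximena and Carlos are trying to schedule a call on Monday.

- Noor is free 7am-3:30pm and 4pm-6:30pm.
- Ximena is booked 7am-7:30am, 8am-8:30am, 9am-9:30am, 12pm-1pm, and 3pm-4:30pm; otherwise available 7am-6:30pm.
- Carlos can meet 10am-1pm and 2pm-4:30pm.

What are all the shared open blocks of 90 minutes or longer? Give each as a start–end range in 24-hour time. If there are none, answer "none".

10:00–12:00

Ximena free within 07:00–18:30: 07:30–08:00, 08:30–09:00, 09:30–12:00, 13:00–15:00, 16:30–18:30.
Noor ∩ Ximena: 07:30–08:00, 08:30–09:00, 09:30–12:00, 13:00–15:00, 16:30–18:30.
Noor ∩ Ximena ∩ Carlos: 10:00–12:00, 14:00–15:00.
Windows ≥ 90 min: 10:00–12:00.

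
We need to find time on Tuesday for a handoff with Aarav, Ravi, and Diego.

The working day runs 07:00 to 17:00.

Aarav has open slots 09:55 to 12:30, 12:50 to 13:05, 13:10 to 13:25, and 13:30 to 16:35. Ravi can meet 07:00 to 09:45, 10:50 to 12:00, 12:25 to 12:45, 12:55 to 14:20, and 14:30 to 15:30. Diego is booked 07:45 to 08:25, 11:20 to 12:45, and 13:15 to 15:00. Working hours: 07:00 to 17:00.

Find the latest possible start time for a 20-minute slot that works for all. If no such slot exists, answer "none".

15:10

Diego free within 07:00–17:00: 07:00–07:45, 08:25–11:20, 12:45–13:15, 15:00–17:00.
Aarav ∩ Ravi: 10:50–12:00, 12:25–12:30, 12:55–13:05, 13:10–13:25, 13:30–14:20, 14:30–15:30.
Aarav ∩ Ravi ∩ Diego: 10:50–11:20, 12:55–13:05, 13:10–13:15, 15:00–15:30.
Windows ≥ 20 min: 10:50–11:20, 15:00–15:30.
Latest start in the last window 15:00–15:30 is 15:30 − 20 min = 15:10.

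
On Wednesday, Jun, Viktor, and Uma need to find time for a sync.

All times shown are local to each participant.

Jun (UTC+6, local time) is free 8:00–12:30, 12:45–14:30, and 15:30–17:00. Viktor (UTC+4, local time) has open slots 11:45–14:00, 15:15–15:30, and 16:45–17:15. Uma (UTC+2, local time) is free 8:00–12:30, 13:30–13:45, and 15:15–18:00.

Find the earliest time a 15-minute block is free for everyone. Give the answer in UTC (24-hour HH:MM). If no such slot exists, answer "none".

Jun → UTC: 02:00–06:30, 06:45–08:30, 09:30–11:00.
Viktor → UTC: 07:45–10:00, 11:15–11:30, 12:45–13:15.
Uma → UTC: 06:00–10:30, 11:30–11:45, 13:15–16:00.
Jun ∩ Viktor: 07:45–08:30, 09:30–10:00.
Jun ∩ Viktor ∩ Uma: 07:45–08:30, 09:30–10:00.
Windows ≥ 15 min: 07:45–08:30, 09:30–10:00.
Earliest such window starts at 07:45.

07:45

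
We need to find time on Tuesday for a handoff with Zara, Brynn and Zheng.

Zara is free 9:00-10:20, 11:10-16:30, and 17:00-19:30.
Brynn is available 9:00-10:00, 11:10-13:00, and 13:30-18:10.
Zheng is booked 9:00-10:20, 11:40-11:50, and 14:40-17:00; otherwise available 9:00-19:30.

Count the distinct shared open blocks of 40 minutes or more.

3

Zheng free within 09:00–19:30: 10:20–11:40, 11:50–14:40, 17:00–19:30.
Zara ∩ Brynn: 09:00–10:00, 11:10–13:00, 13:30–16:30, 17:00–18:10.
Zara ∩ Brynn ∩ Zheng: 11:10–11:40, 11:50–13:00, 13:30–14:40, 17:00–18:10.
Windows ≥ 40 min: 11:50–13:00, 13:30–14:40, 17:00–18:10.
That's 3 windows.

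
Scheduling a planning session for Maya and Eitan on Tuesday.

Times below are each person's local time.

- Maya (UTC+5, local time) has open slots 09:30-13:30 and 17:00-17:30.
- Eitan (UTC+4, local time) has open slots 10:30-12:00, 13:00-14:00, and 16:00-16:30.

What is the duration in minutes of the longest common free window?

90 minutes

Maya → UTC: 04:30–08:30, 12:00–12:30.
Eitan → UTC: 06:30–08:00, 09:00–10:00, 12:00–12:30.
Maya ∩ Eitan: 06:30–08:00, 12:00–12:30.
Common window lengths: 90, 30 min; longest is 90.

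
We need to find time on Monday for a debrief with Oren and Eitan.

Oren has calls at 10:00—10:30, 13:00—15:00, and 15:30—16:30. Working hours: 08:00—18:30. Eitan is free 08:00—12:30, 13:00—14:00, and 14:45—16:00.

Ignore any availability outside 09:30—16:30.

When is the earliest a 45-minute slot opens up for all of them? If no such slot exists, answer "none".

10:30

Oren free within 08:00–18:30: 08:00–10:00, 10:30–13:00, 15:00–15:30, 16:30–18:30.
Oren ∩ Eitan: 08:00–10:00, 10:30–12:30, 15:00–15:30.
Restricted to 09:30–16:30: 09:30–10:00, 10:30–12:30, 15:00–15:30.
Windows ≥ 45 min: 10:30–12:30.
Earliest such window starts at 10:30.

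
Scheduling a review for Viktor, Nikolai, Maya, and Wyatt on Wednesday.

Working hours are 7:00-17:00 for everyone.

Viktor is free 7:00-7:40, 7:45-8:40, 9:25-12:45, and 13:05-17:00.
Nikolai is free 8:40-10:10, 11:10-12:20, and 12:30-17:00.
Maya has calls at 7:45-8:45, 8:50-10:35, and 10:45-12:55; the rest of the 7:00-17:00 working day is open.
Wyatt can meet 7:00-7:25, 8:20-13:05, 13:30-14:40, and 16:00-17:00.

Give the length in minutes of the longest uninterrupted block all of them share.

Maya free within 07:00–17:00: 07:00–07:45, 08:45–08:50, 10:35–10:45, 12:55–17:00.
Viktor ∩ Nikolai: 09:25–10:10, 11:10–12:20, 12:30–12:45, 13:05–17:00.
Viktor ∩ Nikolai ∩ Maya: 13:05–17:00.
Viktor ∩ Nikolai ∩ Maya ∩ Wyatt: 13:30–14:40, 16:00–17:00.
Common window lengths: 70, 60 min; longest is 70.

70 minutes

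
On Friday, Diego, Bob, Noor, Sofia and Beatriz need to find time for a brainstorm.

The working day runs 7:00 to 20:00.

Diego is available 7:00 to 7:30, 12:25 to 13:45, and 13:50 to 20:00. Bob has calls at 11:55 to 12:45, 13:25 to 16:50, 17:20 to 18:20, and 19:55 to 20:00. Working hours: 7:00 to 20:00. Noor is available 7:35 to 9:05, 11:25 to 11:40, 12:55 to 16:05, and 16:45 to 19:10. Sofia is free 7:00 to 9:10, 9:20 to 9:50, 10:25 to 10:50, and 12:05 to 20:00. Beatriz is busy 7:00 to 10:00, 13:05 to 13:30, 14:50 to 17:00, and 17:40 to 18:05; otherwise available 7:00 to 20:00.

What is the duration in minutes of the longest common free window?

50 minutes

Bob free within 07:00–20:00: 07:00–11:55, 12:45–13:25, 16:50–17:20, 18:20–19:55.
Beatriz free within 07:00–20:00: 10:00–13:05, 13:30–14:50, 17:00–17:40, 18:05–20:00.
Diego ∩ Bob: 07:00–07:30, 12:45–13:25, 16:50–17:20, 18:20–19:55.
Diego ∩ Bob ∩ Noor: 12:55–13:25, 16:50–17:20, 18:20–19:10.
Diego ∩ Bob ∩ Noor ∩ Sofia: 12:55–13:25, 16:50–17:20, 18:20–19:10.
Diego ∩ Bob ∩ Noor ∩ Sofia ∩ Beatriz: 12:55–13:05, 17:00–17:20, 18:20–19:10.
Common window lengths: 10, 20, 50 min; longest is 50.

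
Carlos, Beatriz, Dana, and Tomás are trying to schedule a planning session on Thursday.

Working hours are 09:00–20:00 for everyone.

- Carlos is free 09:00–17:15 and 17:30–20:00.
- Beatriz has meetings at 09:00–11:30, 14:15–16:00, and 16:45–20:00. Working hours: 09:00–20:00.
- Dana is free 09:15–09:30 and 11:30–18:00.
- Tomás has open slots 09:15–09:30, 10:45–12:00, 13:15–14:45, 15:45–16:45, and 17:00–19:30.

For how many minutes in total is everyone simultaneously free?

Beatriz free within 09:00–20:00: 11:30–14:15, 16:00–16:45.
Carlos ∩ Beatriz: 11:30–14:15, 16:00–16:45.
Carlos ∩ Beatriz ∩ Dana: 11:30–14:15, 16:00–16:45.
Carlos ∩ Beatriz ∩ Dana ∩ Tomás: 11:30–12:00, 13:15–14:15, 16:00–16:45.
Total common minutes: 30 + 60 + 45 = 135.

135 minutes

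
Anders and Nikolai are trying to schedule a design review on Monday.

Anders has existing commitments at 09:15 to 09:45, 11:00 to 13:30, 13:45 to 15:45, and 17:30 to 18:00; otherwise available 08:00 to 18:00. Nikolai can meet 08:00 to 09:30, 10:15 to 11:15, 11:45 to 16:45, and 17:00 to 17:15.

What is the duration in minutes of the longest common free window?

Anders free within 08:00–18:00: 08:00–09:15, 09:45–11:00, 13:30–13:45, 15:45–17:30.
Anders ∩ Nikolai: 08:00–09:15, 10:15–11:00, 13:30–13:45, 15:45–16:45, 17:00–17:15.
Common window lengths: 75, 45, 15, 60, 15 min; longest is 75.

75 minutes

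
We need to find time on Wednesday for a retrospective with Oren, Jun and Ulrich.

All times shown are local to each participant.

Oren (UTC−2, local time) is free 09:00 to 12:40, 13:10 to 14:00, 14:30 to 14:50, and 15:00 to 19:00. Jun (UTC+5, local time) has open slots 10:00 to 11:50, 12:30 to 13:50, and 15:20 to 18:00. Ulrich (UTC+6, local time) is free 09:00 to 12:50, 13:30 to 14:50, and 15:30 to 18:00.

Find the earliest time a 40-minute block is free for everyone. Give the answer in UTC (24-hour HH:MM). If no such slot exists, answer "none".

Oren → UTC: 11:00–14:40, 15:10–16:00, 16:30–16:50, 17:00–21:00.
Jun → UTC: 05:00–06:50, 07:30–08:50, 10:20–13:00.
Ulrich → UTC: 03:00–06:50, 07:30–08:50, 09:30–12:00.
Oren ∩ Jun: 11:00–13:00.
Oren ∩ Jun ∩ Ulrich: 11:00–12:00.
Windows ≥ 40 min: 11:00–12:00.
Earliest such window starts at 11:00.

11:00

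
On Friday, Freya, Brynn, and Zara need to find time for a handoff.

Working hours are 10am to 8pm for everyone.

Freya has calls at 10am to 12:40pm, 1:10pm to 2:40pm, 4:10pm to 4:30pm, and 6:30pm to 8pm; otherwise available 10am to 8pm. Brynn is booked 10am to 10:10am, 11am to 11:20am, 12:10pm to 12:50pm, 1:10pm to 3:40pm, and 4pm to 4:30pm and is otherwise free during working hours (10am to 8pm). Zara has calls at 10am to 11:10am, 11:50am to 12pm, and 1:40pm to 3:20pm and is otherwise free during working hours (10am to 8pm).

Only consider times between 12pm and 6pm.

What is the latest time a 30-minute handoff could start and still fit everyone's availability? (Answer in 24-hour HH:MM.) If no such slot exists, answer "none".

17:30

Freya free within 10:00–20:00: 12:40–13:10, 14:40–16:10, 16:30–18:30.
Brynn free within 10:00–20:00: 10:10–11:00, 11:20–12:10, 12:50–13:10, 15:40–16:00, 16:30–20:00.
Zara free within 10:00–20:00: 11:10–11:50, 12:00–13:40, 15:20–20:00.
Freya ∩ Brynn: 12:50–13:10, 15:40–16:00, 16:30–18:30.
Freya ∩ Brynn ∩ Zara: 12:50–13:10, 15:40–16:00, 16:30–18:30.
Restricted to 12:00–18:00: 12:50–13:10, 15:40–16:00, 16:30–18:00.
Windows ≥ 30 min: 16:30–18:00.
Latest start in the last window 16:30–18:00 is 18:00 − 30 min = 17:30.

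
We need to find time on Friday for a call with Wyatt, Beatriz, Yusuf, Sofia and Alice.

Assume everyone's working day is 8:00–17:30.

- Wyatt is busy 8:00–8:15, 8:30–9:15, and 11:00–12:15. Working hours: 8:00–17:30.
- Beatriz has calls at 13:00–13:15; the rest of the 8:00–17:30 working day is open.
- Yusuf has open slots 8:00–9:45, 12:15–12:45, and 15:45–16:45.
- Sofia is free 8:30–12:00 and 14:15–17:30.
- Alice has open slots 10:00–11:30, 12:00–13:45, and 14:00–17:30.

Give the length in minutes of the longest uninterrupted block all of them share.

Wyatt free within 08:00–17:30: 08:15–08:30, 09:15–11:00, 12:15–17:30.
Beatriz free within 08:00–17:30: 08:00–13:00, 13:15–17:30.
Wyatt ∩ Beatriz: 08:15–08:30, 09:15–11:00, 12:15–13:00, 13:15–17:30.
Wyatt ∩ Beatriz ∩ Yusuf: 08:15–08:30, 09:15–09:45, 12:15–12:45, 15:45–16:45.
Wyatt ∩ Beatriz ∩ Yusuf ∩ Sofia: 09:15–09:45, 15:45–16:45.
Wyatt ∩ Beatriz ∩ Yusuf ∩ Sofia ∩ Alice: 15:45–16:45.
Single common window of 60 minutes.

60 minutes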